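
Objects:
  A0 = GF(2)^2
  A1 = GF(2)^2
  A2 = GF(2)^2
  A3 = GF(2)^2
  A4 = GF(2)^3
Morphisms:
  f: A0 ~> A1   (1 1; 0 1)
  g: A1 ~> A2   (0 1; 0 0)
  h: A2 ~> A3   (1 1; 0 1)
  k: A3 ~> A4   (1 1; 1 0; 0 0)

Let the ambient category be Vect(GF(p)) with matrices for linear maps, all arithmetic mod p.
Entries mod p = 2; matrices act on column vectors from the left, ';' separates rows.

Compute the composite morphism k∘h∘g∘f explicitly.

  e0=(1,0) f~>(1,0) g~>(0,0) h~>(0,0) k~>(0,0,0)
  e1=(0,1) f~>(1,1) g~>(1,0) h~>(1,0) k~>(1,1,0)
⟦path⟧: (0 1; 0 1; 0 0)

Answer: (0 1; 0 1; 0 0)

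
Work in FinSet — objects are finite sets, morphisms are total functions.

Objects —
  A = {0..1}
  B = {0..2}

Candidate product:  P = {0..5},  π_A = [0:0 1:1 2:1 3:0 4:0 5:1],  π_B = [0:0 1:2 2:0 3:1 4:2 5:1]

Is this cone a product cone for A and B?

|A|·|B| = 2·3 = 6;  |P| = 6
Check the pairing map k ↦ (π_A(k), π_B(k)):
  0 : (0,0)
  1 : (1,2)
  2 : (1,0)
  3 : (0,1)
  4 : (0,2)
  5 : (1,1)
distinct pairs in image: 6 / 6 needed
  → bijection onto A×B; projections well-typed.

Answer: VALID PRODUCT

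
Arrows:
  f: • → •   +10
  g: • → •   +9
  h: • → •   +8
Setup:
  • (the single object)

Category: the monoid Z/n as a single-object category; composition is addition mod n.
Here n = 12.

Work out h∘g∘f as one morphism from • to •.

  0 +10≡10 +9≡7 +8≡3  (mod 12)
composite: +3

Answer: +3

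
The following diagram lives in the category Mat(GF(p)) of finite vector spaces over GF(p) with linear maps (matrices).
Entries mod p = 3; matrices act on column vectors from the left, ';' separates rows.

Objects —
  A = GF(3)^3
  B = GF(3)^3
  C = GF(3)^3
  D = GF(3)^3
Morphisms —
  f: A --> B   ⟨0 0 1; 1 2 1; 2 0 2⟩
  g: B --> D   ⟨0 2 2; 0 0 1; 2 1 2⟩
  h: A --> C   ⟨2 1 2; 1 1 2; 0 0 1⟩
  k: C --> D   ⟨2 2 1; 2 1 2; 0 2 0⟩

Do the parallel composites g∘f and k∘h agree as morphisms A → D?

Answer: COMMUTES

Derivation:
Path 1 = f;g:
  e0=[1,0,0] f-->[0,1,2] g-->[0,2,2]
  e1=[0,1,0] f-->[0,2,0] g-->[1,0,2]
  e2=[0,0,1] f-->[1,1,2] g-->[0,2,1]
  composite₁ = ⟨0 1 0; 2 0 2; 2 2 1⟩
Path 2 = h;k:
  e0=[1,0,0] h-->[2,1,0] k-->[0,2,2]
  e1=[0,1,0] h-->[1,1,0] k-->[1,0,2]
  e2=[0,0,1] h-->[2,2,1] k-->[0,2,1]
  composite₂ = ⟨0 1 0; 2 0 2; 2 2 1⟩
Equal? equal; square commutes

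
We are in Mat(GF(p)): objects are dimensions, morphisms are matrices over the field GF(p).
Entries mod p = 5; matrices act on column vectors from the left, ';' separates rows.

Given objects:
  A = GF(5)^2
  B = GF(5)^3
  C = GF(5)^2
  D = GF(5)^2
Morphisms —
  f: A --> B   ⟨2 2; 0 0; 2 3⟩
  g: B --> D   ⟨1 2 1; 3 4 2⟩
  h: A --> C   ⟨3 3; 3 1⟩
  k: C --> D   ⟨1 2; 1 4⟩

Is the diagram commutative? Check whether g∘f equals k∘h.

Path 1 = f;g:
  e0=[1,0] f-->[2,0,2] g-->[4,0]
  e1=[0,1] f-->[2,0,3] g-->[0,2]
  result₁ = ⟨4 0; 0 2⟩
Path 2 = h;k:
  e0=[1,0] h-->[3,3] k-->[4,0]
  e1=[0,1] h-->[3,1] k-->[0,2]
  result₂ = ⟨4 0; 0 2⟩
Equal? YES — commutes

Answer: COMMUTES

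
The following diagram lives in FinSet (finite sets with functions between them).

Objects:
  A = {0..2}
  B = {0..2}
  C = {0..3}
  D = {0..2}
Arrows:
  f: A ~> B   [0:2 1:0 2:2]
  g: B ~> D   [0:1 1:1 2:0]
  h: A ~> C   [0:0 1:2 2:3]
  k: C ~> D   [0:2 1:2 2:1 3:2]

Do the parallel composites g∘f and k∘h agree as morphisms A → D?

Answer: DOES NOT COMMUTE

Work:
Along f;g (path 1):
  0 f~>2 g~>0
  1 f~>0 g~>1
  2 f~>2 g~>0
  ⟦path⟧₁ = [0:0 1:1 2:0]
Along h;k (path 2):
  0 h~>0 k~>2
  1 h~>2 k~>1
  2 h~>3 k~>2
  ⟦path⟧₂ = [0:2 1:1 2:2]
Equal? differ; not commutative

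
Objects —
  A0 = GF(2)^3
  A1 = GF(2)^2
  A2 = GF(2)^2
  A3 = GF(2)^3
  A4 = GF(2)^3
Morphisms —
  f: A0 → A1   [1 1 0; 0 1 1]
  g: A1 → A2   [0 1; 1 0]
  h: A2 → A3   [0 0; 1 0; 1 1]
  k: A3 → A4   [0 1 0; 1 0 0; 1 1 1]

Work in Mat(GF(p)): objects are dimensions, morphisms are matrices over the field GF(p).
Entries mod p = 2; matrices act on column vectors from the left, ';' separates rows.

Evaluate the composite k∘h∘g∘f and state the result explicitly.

  e0=(1,0,0) f→(1,0) g→(0,1) h→(0,0,1) k→(0,0,1)
  e1=(0,1,0) f→(1,1) g→(1,1) h→(0,1,0) k→(1,0,1)
  e2=(0,0,1) f→(0,1) g→(1,0) h→(0,1,1) k→(1,0,0)
composite: [0 1 1; 0 0 0; 1 1 0]

Answer: [0 1 1; 0 0 0; 1 1 0]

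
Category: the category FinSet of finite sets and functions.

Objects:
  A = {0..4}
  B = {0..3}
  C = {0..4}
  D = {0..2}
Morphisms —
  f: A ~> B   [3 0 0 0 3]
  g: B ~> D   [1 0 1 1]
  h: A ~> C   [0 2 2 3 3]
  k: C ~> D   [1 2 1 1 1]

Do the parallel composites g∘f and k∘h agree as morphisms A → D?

Answer: COMMUTES

Work:
Path 1 = f;g:
  0 f~>3 g~>1
  1 f~>0 g~>1
  2 f~>0 g~>1
  3 f~>0 g~>1
  4 f~>3 g~>1
  ⟦path⟧₁ = [1 1 1 1 1]
Path 2 = h;k:
  0 h~>0 k~>1
  1 h~>2 k~>1
  2 h~>2 k~>1
  3 h~>3 k~>1
  4 h~>3 k~>1
  ⟦path⟧₂ = [1 1 1 1 1]
Equal? same morphism ✓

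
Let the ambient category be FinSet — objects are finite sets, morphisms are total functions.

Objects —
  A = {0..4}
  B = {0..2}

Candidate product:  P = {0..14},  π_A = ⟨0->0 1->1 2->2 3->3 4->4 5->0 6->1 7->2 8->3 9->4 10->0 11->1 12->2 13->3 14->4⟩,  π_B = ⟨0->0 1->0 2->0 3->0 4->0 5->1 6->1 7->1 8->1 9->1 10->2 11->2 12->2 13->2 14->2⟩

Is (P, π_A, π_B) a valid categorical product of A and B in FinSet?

Answer: VALID PRODUCT

Derivation:
|A|·|B| = 5·3 = 15;  |P| = 15
Check the pairing map k ↦ (π_A(k), π_B(k)):
  0 -> (0,0)
  1 -> (1,0)
  2 -> (2,0)
  3 -> (3,0)
  4 -> (4,0)
  5 -> (0,1)
  6 -> (1,1)
  7 -> (2,1)
  8 -> (3,1)
  9 -> (4,1)
  10 -> (0,2)
  11 -> (1,2)
  12 -> (2,2)
  13 -> (3,2)
  14 -> (4,2)
distinct pairs in image: 15 / 15 needed
  → bijection onto A×B; projections well-typed.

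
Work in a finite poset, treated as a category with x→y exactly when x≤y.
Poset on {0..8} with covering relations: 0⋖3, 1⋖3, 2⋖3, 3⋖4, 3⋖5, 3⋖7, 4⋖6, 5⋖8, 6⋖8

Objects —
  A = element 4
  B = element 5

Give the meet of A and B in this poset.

Answer: A∧B = 3

Derivation:
{x : x≤A ∧ x≤B} = {0,1,2,3}  (A=4, B=5)
  0 ≤ 3
  1 ≤ 3
  2 ≤ 3
  3 ≤ 3
glb = 3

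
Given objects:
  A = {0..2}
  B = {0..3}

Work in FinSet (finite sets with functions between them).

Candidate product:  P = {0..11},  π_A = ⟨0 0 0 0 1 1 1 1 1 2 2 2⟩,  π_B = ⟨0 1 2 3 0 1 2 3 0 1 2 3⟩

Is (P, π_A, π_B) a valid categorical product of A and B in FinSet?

Answer: NOT A VALID PRODUCT — duplicate pair at indices 4,8

Trace:
|A|·|B| = 3·4 = 12;  |P| = 12
Check the pairing map k ↦ (π_A(k), π_B(k)):
  0 ↦ (0,0)
  1 ↦ (0,1)
  2 ↦ (0,2)
  3 ↦ (0,3)
  4 ↦ (1,0)
  5 ↦ (1,1)
  6 ↦ (1,2)
  7 ↦ (1,3)
  8 ↦ (1,0)  ✗ repeats pair of k=4
  9 ↦ (2,1)
  10 ↦ (2,2)
  11 ↦ (2,3)
distinct pairs in image: 11 / 12 needed
  → (1,0) hit at k=4 and k=8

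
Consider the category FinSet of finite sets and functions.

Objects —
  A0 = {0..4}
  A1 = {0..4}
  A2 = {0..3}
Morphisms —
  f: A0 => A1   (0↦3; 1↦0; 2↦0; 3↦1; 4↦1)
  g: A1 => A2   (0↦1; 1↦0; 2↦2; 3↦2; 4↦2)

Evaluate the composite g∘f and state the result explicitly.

Answer: (0↦2; 1↦1; 2↦1; 3↦0; 4↦0)

Trace:
  0 f=>3 g=>2
  1 f=>0 g=>1
  2 f=>0 g=>1
  3 f=>1 g=>0
  4 f=>1 g=>0
result: (0↦2; 1↦1; 2↦1; 3↦0; 4↦0)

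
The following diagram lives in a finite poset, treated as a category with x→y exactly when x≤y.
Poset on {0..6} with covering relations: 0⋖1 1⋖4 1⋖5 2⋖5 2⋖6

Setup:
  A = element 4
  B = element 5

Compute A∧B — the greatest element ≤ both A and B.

Answer: A∧B = 1

Work:
{x : x≤A ∧ x≤B} = {0,1}  (A=4, B=5)
  0 ≤ 1
  1 ≤ 1
glb = 1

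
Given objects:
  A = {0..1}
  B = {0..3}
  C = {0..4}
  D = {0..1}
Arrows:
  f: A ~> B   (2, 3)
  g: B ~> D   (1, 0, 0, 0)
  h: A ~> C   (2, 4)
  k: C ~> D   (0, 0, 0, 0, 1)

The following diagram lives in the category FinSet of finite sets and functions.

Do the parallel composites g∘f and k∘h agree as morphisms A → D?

Path 1 = f;g:
  0 f~>2 g~>0
  1 f~>3 g~>0
  ⟦path⟧₁ = (0, 0)
Path 2 = h;k:
  0 h~>2 k~>0
  1 h~>4 k~>1
  ⟦path⟧₂ = (0, 1)
Equal? differ; not commutative

Answer: DOES NOT COMMUTE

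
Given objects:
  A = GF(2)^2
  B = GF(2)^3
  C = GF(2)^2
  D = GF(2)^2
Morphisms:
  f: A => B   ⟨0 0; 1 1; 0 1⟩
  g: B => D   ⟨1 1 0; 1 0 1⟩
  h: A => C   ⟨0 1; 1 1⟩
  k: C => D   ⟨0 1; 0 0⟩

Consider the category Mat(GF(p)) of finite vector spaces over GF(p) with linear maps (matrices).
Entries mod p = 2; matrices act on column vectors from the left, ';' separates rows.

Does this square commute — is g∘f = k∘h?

Answer: DOES NOT COMMUTE

Trace:
Path 1 = f;g:
  e0=⟨1,0⟩ f=>⟨0,1,0⟩ g=>⟨1,0⟩
  e1=⟨0,1⟩ f=>⟨0,1,1⟩ g=>⟨1,1⟩
  result₁ = ⟨1 1; 0 1⟩
Path 2 = h;k:
  e0=⟨1,0⟩ h=>⟨0,1⟩ k=>⟨1,0⟩
  e1=⟨0,1⟩ h=>⟨1,1⟩ k=>⟨1,0⟩
  result₂ = ⟨1 1; 0 0⟩
Equal? distinct morphisms ✗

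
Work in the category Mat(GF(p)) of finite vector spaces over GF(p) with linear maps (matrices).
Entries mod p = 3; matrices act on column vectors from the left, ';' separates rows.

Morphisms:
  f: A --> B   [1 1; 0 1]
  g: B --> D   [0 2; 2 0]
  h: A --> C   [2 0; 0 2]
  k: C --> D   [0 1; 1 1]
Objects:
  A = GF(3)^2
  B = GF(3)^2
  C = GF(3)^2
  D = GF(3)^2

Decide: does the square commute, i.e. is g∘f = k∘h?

Path 1 = f;g:
  e0=⟨1,0⟩ f-->⟨1,0⟩ g-->⟨0,2⟩
  e1=⟨0,1⟩ f-->⟨1,1⟩ g-->⟨2,2⟩
  composite₁ = [0 2; 2 2]
Path 2 = h;k:
  e0=⟨1,0⟩ h-->⟨2,0⟩ k-->⟨0,2⟩
  e1=⟨0,1⟩ h-->⟨0,2⟩ k-->⟨2,2⟩
  composite₂ = [0 2; 2 2]
Equal? same morphism ✓

Answer: COMMUTES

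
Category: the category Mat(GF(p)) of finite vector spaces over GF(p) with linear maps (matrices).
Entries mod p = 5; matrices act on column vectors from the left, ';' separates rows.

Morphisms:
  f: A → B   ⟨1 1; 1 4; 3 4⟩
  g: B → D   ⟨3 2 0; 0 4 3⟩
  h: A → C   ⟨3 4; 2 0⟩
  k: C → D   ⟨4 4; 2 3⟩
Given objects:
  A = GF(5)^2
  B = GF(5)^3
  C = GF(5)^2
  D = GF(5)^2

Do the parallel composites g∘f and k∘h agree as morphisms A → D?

Along f;g (path 1):
  e0=[1,0] f→[1,1,3] g→[0,3]
  e1=[0,1] f→[1,4,4] g→[1,3]
  composite₁ = ⟨0 1; 3 3⟩
Along h;k (path 2):
  e0=[1,0] h→[3,2] k→[0,2]
  e1=[0,1] h→[4,0] k→[1,3]
  composite₂ = ⟨0 1; 2 3⟩
Equal? differ; not commutative

Answer: DOES NOT COMMUTE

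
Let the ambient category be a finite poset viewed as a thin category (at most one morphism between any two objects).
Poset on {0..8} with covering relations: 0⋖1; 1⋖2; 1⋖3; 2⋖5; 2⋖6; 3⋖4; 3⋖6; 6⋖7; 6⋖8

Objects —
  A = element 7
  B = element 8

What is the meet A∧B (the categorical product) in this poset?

Lower bounds of A=7 and B=8: {0,1,2,3,6}
  0 ⊑ 6
  1 ⊑ 6
  2 ⊑ 6
  3 ⊑ 6
  6 ⊑ 6
glb = 6

Answer: A∧B = 6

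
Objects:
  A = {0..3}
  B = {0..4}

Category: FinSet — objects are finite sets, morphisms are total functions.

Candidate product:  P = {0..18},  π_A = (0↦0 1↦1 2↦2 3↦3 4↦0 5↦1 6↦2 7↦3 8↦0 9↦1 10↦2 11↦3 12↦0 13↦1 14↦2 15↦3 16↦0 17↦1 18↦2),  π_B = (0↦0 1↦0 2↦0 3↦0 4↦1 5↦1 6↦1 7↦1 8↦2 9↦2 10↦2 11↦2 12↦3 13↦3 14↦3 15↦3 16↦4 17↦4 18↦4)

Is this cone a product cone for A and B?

|A|·|B| = 4·5 = 20;  |P| = 19
  → cardinalities differ; no bijection possible.

Answer: NOT A VALID PRODUCT — |P|=19 ≠ |A|·|B|=20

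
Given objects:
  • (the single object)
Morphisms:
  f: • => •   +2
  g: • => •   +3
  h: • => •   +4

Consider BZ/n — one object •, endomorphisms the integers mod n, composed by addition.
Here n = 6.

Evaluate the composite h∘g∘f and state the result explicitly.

  0 +2≡2 +3≡5 +4≡3  (mod 6)
composite: +3

Answer: +3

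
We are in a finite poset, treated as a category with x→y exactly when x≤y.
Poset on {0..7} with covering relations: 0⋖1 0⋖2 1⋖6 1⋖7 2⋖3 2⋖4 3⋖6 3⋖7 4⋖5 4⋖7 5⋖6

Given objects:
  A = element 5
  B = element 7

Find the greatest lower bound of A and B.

Lower bounds of A=5 and B=7: {0,2,4}
  0 ≤ 4
  2 ≤ 4
  4 ≤ 4
glb = 4

Answer: A∧B = 4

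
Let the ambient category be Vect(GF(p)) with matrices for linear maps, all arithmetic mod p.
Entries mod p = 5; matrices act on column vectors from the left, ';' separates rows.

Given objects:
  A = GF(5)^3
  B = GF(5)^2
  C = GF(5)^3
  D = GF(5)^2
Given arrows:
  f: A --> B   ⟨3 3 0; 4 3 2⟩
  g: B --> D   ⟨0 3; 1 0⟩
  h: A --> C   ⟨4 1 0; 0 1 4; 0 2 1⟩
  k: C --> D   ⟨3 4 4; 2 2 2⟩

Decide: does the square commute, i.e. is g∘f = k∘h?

Along f;g (path 1):
  e0=[1,0,0] f-->[3,4] g-->[2,3]
  e1=[0,1,0] f-->[3,3] g-->[4,3]
  e2=[0,0,1] f-->[0,2] g-->[1,0]
  ⟦path⟧₁ = ⟨2 4 1; 3 3 0⟩
Along h;k (path 2):
  e0=[1,0,0] h-->[4,0,0] k-->[2,3]
  e1=[0,1,0] h-->[1,1,2] k-->[0,3]
  e2=[0,0,1] h-->[0,4,1] k-->[0,0]
  ⟦path⟧₂ = ⟨2 0 0; 3 3 0⟩
Equal? distinct morphisms ✗

Answer: DOES NOT COMMUTE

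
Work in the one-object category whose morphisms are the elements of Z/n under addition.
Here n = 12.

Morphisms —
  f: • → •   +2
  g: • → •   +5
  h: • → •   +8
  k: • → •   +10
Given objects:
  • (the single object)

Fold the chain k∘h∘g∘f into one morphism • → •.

  0 +2≡2 +5≡7 +8≡3 +10≡1  (mod 12)
⟦path⟧: +1

Answer: +1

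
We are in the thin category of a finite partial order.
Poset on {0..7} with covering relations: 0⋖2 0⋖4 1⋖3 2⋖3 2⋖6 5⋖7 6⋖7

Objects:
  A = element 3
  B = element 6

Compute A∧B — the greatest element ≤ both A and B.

Common predecessors of 3,6: {0,2}
  0 <= 2
  2 <= 2
glb = 2

Answer: A∧B = 2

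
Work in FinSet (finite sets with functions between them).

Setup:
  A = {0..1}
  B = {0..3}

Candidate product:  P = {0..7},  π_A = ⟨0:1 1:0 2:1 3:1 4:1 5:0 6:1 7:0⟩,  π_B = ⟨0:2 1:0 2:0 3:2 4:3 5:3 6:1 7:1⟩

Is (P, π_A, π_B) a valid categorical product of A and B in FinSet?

|A|·|B| = 2·4 = 8;  |P| = 8
Check the pairing map k ↦ (π_A(k), π_B(k)):
  0 : (1,2)
  1 : (0,0)
  2 : (1,0)
  3 : (1,2)  ✗ repeats pair of k=0
  4 : (1,3)
  5 : (0,3)
  6 : (1,1)
  7 : (0,1)
distinct pairs in image: 7 / 8 needed
  → (1,2) hit at k=0 and k=3

Answer: NOT A VALID PRODUCT — duplicate pair at indices 3,0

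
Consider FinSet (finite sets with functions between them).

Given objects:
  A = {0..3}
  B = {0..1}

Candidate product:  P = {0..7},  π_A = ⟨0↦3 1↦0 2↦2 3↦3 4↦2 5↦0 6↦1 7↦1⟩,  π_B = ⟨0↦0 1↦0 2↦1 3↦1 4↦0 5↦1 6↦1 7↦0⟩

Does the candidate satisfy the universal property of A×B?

Answer: VALID PRODUCT

Trace:
|A|·|B| = 4·2 = 8;  |P| = 8
Check the pairing map k ↦ (π_A(k), π_B(k)):
  0 ↦ (3,0)
  1 ↦ (0,0)
  2 ↦ (2,1)
  3 ↦ (3,1)
  4 ↦ (2,0)
  5 ↦ (0,1)
  6 ↦ (1,1)
  7 ↦ (1,0)
distinct pairs in image: 8 / 8 needed
  → bijection onto A×B; projections well-typed.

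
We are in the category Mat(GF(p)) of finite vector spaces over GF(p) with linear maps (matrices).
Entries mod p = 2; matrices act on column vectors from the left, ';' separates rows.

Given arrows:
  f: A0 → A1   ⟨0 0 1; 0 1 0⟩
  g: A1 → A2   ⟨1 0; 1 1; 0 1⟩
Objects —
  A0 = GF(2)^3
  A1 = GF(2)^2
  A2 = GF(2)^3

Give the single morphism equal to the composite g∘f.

Answer: ⟨0 0 1; 0 1 1; 0 1 0⟩

Derivation:
  e0=⟨1,0,0⟩ f→⟨0,0⟩ g→⟨0,0,0⟩
  e1=⟨0,1,0⟩ f→⟨0,1⟩ g→⟨0,1,1⟩
  e2=⟨0,0,1⟩ f→⟨1,0⟩ g→⟨1,1,0⟩
⟦path⟧: ⟨0 0 1; 0 1 1; 0 1 0⟩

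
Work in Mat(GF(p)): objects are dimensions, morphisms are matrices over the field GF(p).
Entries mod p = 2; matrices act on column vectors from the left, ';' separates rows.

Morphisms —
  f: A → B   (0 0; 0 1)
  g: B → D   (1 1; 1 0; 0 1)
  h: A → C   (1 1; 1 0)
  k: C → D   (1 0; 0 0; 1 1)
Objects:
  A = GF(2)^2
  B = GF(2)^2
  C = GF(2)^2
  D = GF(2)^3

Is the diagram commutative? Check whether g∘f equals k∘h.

Path 1 = f;g:
  e0=[1,0] f→[0,0] g→[0,0,0]
  e1=[0,1] f→[0,1] g→[1,0,1]
  result₁ = (0 1; 0 0; 0 1)
Path 2 = h;k:
  e0=[1,0] h→[1,1] k→[1,0,0]
  e1=[0,1] h→[1,0] k→[1,0,1]
  result₂ = (1 1; 0 0; 0 1)
Equal? differ; not commutative

Answer: DOES NOT COMMUTE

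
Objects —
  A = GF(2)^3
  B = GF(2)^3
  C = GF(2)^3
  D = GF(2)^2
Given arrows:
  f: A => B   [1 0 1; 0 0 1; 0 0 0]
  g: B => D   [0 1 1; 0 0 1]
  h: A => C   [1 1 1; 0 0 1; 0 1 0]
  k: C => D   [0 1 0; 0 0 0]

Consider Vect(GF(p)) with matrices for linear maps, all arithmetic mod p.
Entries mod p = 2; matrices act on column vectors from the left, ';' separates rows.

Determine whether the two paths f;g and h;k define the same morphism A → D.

Along f;g (path 1):
  e0=(1,0,0) f=>(1,0,0) g=>(0,0)
  e1=(0,1,0) f=>(0,0,0) g=>(0,0)
  e2=(0,0,1) f=>(1,1,0) g=>(1,0)
  composite₁ = [0 0 1; 0 0 0]
Along h;k (path 2):
  e0=(1,0,0) h=>(1,0,0) k=>(0,0)
  e1=(0,1,0) h=>(1,0,1) k=>(0,0)
  e2=(0,0,1) h=>(1,1,0) k=>(1,0)
  composite₂ = [0 0 1; 0 0 0]
Equal? YES — commutes

Answer: COMMUTES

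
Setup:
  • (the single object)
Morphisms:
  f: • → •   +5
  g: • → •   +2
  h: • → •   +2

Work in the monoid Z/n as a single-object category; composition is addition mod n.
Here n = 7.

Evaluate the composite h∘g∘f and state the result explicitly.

Answer: +2

Work:
  0 +5≡5 +2≡0 +2≡2  (mod 7)
⟦path⟧: +2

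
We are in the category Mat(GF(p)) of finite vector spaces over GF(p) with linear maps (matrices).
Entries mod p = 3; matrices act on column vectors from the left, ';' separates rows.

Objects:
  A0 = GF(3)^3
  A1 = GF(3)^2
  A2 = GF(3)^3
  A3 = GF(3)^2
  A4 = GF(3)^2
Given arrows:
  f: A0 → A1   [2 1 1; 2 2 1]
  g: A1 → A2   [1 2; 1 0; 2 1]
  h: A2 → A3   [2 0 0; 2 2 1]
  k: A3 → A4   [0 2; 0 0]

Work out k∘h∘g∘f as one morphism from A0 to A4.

  e0=⟨1,0,0⟩ f→⟨2,2⟩ g→⟨0,2,0⟩ h→⟨0,1⟩ k→⟨2,0⟩
  e1=⟨0,1,0⟩ f→⟨1,2⟩ g→⟨2,1,1⟩ h→⟨1,1⟩ k→⟨2,0⟩
  e2=⟨0,0,1⟩ f→⟨1,1⟩ g→⟨0,1,0⟩ h→⟨0,2⟩ k→⟨1,0⟩
⟦path⟧: [2 2 1; 0 0 0]

Answer: [2 2 1; 0 0 0]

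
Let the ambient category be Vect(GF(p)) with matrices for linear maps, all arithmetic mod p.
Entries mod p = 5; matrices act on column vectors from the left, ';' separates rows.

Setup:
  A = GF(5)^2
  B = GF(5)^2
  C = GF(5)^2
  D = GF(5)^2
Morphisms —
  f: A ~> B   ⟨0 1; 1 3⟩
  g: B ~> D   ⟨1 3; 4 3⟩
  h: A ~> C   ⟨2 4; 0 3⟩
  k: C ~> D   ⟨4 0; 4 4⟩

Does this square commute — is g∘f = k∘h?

Answer: DOES NOT COMMUTE

Trace:
Path 1 = f;g:
  e0=⟨1,0⟩ f~>⟨0,1⟩ g~>⟨3,3⟩
  e1=⟨0,1⟩ f~>⟨1,3⟩ g~>⟨0,3⟩
  ⟦path⟧₁ = ⟨3 0; 3 3⟩
Path 2 = h;k:
  e0=⟨1,0⟩ h~>⟨2,0⟩ k~>⟨3,3⟩
  e1=⟨0,1⟩ h~>⟨4,3⟩ k~>⟨1,3⟩
  ⟦path⟧₂ = ⟨3 1; 3 3⟩
Equal? distinct morphisms ✗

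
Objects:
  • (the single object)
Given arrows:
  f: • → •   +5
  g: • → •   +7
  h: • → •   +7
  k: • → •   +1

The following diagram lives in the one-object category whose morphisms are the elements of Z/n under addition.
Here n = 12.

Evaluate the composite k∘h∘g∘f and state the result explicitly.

  0 +5≡5 +7≡0 +7≡7 +1≡8  (mod 12)
composite: +8

Answer: +8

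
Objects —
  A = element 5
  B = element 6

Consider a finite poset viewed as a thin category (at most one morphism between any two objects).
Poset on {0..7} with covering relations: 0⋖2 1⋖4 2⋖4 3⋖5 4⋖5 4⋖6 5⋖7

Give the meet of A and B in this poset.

Answer: A∧B = 4

Derivation:
Common predecessors of 5,6: {0,1,2,4}
  0 ⊑ 4
  1 ⊑ 4
  2 ⊑ 4
  4 ⊑ 4
glb = 4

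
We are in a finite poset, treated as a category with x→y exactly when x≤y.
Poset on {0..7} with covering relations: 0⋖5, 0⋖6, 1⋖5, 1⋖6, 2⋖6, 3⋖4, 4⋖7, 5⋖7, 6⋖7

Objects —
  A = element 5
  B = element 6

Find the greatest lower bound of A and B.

Answer: NO MEET EXISTS

Trace:
Common predecessors of 5,6: {0,1}
  maximal lower bounds 0 and 1 are incomparable: neither 0<=1 nor 1<=0
→ no greatest lower bound exists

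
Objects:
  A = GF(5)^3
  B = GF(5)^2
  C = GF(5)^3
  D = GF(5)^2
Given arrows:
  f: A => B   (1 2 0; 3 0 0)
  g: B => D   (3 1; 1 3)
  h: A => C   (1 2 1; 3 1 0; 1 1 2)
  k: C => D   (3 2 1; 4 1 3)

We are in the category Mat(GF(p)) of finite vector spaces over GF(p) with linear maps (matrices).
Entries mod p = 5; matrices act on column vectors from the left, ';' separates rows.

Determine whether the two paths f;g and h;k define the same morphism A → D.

1) trace f;g:
  e0=(1,0,0) f=>(1,3) g=>(1,0)
  e1=(0,1,0) f=>(2,0) g=>(1,2)
  e2=(0,0,1) f=>(0,0) g=>(0,0)
  result₁ = (1 1 0; 0 2 0)
2) trace h;k:
  e0=(1,0,0) h=>(1,3,1) k=>(0,0)
  e1=(0,1,0) h=>(2,1,1) k=>(4,2)
  e2=(0,0,1) h=>(1,0,2) k=>(0,0)
  result₂ = (0 4 0; 0 2 0)
Equal? differ; not commutative

Answer: DOES NOT COMMUTE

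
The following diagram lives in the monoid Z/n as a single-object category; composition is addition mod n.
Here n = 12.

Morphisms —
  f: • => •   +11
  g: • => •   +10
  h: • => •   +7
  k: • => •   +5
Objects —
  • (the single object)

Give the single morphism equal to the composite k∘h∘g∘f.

Answer: +9

Work:
  0 +11≡11 +10≡9 +7≡4 +5≡9  (mod 12)
composite: +9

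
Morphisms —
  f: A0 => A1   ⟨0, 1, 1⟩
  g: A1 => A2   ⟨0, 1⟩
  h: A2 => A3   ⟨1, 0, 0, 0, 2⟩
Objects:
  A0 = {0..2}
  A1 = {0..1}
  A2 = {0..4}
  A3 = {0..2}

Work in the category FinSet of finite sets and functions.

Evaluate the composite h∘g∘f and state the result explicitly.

Answer: ⟨1, 0, 0⟩

Trace:
  0 f=>0 g=>0 h=>1
  1 f=>1 g=>1 h=>0
  2 f=>1 g=>1 h=>0
result: ⟨1, 0, 0⟩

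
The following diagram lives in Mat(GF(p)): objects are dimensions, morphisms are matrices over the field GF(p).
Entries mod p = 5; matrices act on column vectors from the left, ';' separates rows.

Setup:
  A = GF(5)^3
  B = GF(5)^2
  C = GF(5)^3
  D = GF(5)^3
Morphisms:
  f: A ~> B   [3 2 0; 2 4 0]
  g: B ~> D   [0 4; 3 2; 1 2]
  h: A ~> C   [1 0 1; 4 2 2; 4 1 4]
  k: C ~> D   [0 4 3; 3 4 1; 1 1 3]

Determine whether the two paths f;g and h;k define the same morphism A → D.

1) trace f;g:
  e0=(1,0,0) f~>(3,2) g~>(3,3,2)
  e1=(0,1,0) f~>(2,4) g~>(1,4,0)
  e2=(0,0,1) f~>(0,0) g~>(0,0,0)
  result₁ = [3 1 0; 3 4 0; 2 0 0]
2) trace h;k:
  e0=(1,0,0) h~>(1,4,4) k~>(3,3,2)
  e1=(0,1,0) h~>(0,2,1) k~>(1,4,0)
  e2=(0,0,1) h~>(1,2,4) k~>(0,0,0)
  result₂ = [3 1 0; 3 4 0; 2 0 0]
Equal? YES — commutes

Answer: COMMUTES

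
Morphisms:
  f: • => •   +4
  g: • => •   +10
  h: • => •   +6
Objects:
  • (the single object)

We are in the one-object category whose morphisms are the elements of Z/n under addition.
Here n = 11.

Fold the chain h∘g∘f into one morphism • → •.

  0 +4≡4 +10≡3 +6≡9  (mod 11)
composite: +9

Answer: +9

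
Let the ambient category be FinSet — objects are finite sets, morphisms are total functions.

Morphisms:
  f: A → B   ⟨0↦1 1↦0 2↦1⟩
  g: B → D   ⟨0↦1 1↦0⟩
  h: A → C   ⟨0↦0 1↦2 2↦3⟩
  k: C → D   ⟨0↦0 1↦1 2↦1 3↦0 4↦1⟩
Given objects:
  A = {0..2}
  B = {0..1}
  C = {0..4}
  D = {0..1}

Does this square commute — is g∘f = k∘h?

1) trace f;g:
  0 f→1 g→0
  1 f→0 g→1
  2 f→1 g→0
  result₁ = ⟨0↦0 1↦1 2↦0⟩
2) trace h;k:
  0 h→0 k→0
  1 h→2 k→1
  2 h→3 k→0
  result₂ = ⟨0↦0 1↦1 2↦0⟩
Equal? same morphism ✓

Answer: COMMUTES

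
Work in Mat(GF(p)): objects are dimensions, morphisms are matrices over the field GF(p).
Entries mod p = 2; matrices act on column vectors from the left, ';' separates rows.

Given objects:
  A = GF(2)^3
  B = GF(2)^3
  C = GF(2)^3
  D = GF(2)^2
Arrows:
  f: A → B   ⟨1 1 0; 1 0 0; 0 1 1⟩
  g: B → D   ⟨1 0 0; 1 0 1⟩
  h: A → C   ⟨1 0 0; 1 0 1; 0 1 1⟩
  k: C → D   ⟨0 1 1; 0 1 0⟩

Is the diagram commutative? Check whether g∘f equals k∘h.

Path 1 = f;g:
  e0=[1,0,0] f→[1,1,0] g→[1,1]
  e1=[0,1,0] f→[1,0,1] g→[1,0]
  e2=[0,0,1] f→[0,0,1] g→[0,1]
  result₁ = ⟨1 1 0; 1 0 1⟩
Path 2 = h;k:
  e0=[1,0,0] h→[1,1,0] k→[1,1]
  e1=[0,1,0] h→[0,0,1] k→[1,0]
  e2=[0,0,1] h→[0,1,1] k→[0,1]
  result₂ = ⟨1 1 0; 1 0 1⟩
Equal? YES — commutes

Answer: COMMUTES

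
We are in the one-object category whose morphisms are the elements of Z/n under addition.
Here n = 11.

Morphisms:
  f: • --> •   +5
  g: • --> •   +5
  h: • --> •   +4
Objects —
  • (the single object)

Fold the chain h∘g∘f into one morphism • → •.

Answer: +3

Work:
  0 +5≡5 +5≡10 +4≡3  (mod 11)
result: +3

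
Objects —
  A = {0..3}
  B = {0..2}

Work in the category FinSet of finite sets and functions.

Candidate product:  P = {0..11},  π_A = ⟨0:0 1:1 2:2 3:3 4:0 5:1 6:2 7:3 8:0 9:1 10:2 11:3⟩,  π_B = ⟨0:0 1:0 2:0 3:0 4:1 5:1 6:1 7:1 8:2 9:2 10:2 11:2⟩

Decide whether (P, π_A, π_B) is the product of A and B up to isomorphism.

|A|·|B| = 4·3 = 12;  |P| = 12
Check the pairing map k ↦ (π_A(k), π_B(k)):
  0 : (0,0)
  1 : (1,0)
  2 : (2,0)
  3 : (3,0)
  4 : (0,1)
  5 : (1,1)
  6 : (2,1)
  7 : (3,1)
  8 : (0,2)
  9 : (1,2)
  10 : (2,2)
  11 : (3,2)
distinct pairs in image: 12 / 12 needed
  → bijection onto A×B; projections well-typed.

Answer: VALID PRODUCT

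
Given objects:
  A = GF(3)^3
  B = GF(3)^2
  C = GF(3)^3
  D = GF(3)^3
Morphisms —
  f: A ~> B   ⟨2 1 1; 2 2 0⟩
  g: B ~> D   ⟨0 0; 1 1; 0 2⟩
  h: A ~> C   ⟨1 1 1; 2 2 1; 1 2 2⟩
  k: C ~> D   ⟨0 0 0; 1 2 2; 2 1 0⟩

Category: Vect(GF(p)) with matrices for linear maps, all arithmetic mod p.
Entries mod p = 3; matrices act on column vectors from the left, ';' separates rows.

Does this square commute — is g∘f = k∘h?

Along f;g (path 1):
  e0=⟨1,0,0⟩ f~>⟨2,2⟩ g~>⟨0,1,1⟩
  e1=⟨0,1,0⟩ f~>⟨1,2⟩ g~>⟨0,0,1⟩
  e2=⟨0,0,1⟩ f~>⟨1,0⟩ g~>⟨0,1,0⟩
  composite₁ = ⟨0 0 0; 1 0 1; 1 1 0⟩
Along h;k (path 2):
  e0=⟨1,0,0⟩ h~>⟨1,2,1⟩ k~>⟨0,1,1⟩
  e1=⟨0,1,0⟩ h~>⟨1,2,2⟩ k~>⟨0,0,1⟩
  e2=⟨0,0,1⟩ h~>⟨1,1,2⟩ k~>⟨0,1,0⟩
  composite₂ = ⟨0 0 0; 1 0 1; 1 1 0⟩
Equal? same morphism ✓

Answer: COMMUTES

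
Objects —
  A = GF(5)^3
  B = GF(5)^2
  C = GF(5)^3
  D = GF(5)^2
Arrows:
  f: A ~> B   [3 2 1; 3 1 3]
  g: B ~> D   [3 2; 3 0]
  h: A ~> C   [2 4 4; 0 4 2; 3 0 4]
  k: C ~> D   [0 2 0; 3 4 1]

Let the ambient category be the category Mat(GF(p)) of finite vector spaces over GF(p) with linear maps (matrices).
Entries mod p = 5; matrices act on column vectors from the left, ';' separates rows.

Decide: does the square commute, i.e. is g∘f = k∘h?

Path 1 = f;g:
  e0=[1,0,0] f~>[3,3] g~>[0,4]
  e1=[0,1,0] f~>[2,1] g~>[3,1]
  e2=[0,0,1] f~>[1,3] g~>[4,3]
  result₁ = [0 3 4; 4 1 3]
Path 2 = h;k:
  e0=[1,0,0] h~>[2,0,3] k~>[0,4]
  e1=[0,1,0] h~>[4,4,0] k~>[3,3]
  e2=[0,0,1] h~>[4,2,4] k~>[4,4]
  result₂ = [0 3 4; 4 3 4]
Equal? differ; not commutative

Answer: DOES NOT COMMUTE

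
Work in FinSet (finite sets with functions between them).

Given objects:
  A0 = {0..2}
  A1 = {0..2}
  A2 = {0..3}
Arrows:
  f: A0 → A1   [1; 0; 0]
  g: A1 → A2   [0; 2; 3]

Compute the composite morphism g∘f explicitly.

  0 f→1 g→2
  1 f→0 g→0
  2 f→0 g→0
result: [2; 0; 0]

Answer: [2; 0; 0]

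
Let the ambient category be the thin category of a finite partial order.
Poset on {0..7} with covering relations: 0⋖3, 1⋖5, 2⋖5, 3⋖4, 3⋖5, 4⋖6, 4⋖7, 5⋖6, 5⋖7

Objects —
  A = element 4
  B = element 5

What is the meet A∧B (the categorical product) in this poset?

Lower bounds of A=4 and B=5: {0,3}
  0 <= 3
  3 <= 3
glb = 3

Answer: A∧B = 3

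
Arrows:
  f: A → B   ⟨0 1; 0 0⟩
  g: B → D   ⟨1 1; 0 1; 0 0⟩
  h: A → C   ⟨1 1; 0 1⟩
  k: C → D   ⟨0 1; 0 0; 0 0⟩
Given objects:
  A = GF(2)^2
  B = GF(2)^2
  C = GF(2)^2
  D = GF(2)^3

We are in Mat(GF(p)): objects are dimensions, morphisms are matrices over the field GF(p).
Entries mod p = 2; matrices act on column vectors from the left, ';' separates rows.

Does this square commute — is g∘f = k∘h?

Answer: COMMUTES

Trace:
Path 1 = f;g:
  e0=(1,0) f→(0,0) g→(0,0,0)
  e1=(0,1) f→(1,0) g→(1,0,0)
  composite₁ = ⟨0 1; 0 0; 0 0⟩
Path 2 = h;k:
  e0=(1,0) h→(1,0) k→(0,0,0)
  e1=(0,1) h→(1,1) k→(1,0,0)
  composite₂ = ⟨0 1; 0 0; 0 0⟩
Equal? same morphism ✓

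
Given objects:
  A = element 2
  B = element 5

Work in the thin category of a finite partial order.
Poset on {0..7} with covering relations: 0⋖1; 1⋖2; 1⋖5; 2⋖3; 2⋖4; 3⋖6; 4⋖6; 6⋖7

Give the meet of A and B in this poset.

{x : x⊑A ∧ x⊑B} = {0,1}  (A=2, B=5)
  0 ⊑ 1
  1 ⊑ 1
glb = 1

Answer: A∧B = 1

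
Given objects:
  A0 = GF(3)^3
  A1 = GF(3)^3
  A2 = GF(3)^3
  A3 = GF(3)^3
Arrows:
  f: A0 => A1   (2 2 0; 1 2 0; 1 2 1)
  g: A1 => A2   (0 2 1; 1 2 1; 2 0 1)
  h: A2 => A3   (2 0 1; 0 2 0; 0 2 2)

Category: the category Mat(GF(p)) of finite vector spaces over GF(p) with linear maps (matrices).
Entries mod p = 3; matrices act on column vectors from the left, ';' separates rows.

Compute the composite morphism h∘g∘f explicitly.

  e0=⟨1,0,0⟩ f=>⟨2,1,1⟩ g=>⟨0,2,2⟩ h=>⟨2,1,2⟩
  e1=⟨0,1,0⟩ f=>⟨2,2,2⟩ g=>⟨0,2,0⟩ h=>⟨0,1,1⟩
  e2=⟨0,0,1⟩ f=>⟨0,0,1⟩ g=>⟨1,1,1⟩ h=>⟨0,2,1⟩
⟦path⟧: (2 0 0; 1 1 2; 2 1 1)

Answer: (2 0 0; 1 1 2; 2 1 1)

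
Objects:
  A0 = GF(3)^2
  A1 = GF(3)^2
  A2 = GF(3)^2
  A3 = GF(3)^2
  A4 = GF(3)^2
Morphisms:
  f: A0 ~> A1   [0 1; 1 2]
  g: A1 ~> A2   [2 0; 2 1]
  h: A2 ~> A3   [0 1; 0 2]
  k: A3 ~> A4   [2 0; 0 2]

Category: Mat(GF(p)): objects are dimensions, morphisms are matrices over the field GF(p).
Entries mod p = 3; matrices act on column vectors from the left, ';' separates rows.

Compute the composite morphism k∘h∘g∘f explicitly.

  e0=⟨1,0⟩ f~>⟨0,1⟩ g~>⟨0,1⟩ h~>⟨1,2⟩ k~>⟨2,1⟩
  e1=⟨0,1⟩ f~>⟨1,2⟩ g~>⟨2,1⟩ h~>⟨1,2⟩ k~>⟨2,1⟩
result: [2 2; 1 1]

Answer: [2 2; 1 1]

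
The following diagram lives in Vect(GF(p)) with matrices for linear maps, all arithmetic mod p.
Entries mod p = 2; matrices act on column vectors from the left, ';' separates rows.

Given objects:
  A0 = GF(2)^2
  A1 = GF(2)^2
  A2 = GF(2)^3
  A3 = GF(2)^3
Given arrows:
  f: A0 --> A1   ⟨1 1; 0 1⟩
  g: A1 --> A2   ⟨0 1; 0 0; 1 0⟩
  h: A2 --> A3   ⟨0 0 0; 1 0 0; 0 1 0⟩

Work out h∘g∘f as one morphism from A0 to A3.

Answer: ⟨0 0; 0 1; 0 0⟩

Work:
  e0=⟨1,0⟩ f-->⟨1,0⟩ g-->⟨0,0,1⟩ h-->⟨0,0,0⟩
  e1=⟨0,1⟩ f-->⟨1,1⟩ g-->⟨1,0,1⟩ h-->⟨0,1,0⟩
composite: ⟨0 0; 0 1; 0 0⟩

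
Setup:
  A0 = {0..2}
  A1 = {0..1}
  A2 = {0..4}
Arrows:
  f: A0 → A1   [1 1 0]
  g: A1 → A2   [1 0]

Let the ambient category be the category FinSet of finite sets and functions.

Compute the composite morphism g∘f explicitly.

  0 f→1 g→0
  1 f→1 g→0
  2 f→0 g→1
composite: [0 0 1]

Answer: [0 0 1]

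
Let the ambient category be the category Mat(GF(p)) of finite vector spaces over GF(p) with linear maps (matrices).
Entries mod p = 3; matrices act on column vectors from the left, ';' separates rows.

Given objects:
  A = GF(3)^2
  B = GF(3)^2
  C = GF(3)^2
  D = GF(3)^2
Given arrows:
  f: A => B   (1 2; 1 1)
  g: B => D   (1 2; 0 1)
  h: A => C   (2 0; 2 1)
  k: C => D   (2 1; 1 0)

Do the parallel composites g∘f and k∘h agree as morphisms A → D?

Answer: DOES NOT COMMUTE

Trace:
Path 1 = f;g:
  e0=[1,0] f=>[1,1] g=>[0,1]
  e1=[0,1] f=>[2,1] g=>[1,1]
  composite₁ = (0 1; 1 1)
Path 2 = h;k:
  e0=[1,0] h=>[2,2] k=>[0,2]
  e1=[0,1] h=>[0,1] k=>[1,0]
  composite₂ = (0 1; 2 0)
Equal? differ; not commutative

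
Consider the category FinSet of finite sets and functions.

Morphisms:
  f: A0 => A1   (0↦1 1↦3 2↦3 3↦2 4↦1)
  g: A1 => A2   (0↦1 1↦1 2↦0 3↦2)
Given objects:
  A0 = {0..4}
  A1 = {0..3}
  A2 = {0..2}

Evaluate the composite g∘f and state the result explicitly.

  0 f=>1 g=>1
  1 f=>3 g=>2
  2 f=>3 g=>2
  3 f=>2 g=>0
  4 f=>1 g=>1
composite: (0↦1 1↦2 2↦2 3↦0 4↦1)

Answer: (0↦1 1↦2 2↦2 3↦0 4↦1)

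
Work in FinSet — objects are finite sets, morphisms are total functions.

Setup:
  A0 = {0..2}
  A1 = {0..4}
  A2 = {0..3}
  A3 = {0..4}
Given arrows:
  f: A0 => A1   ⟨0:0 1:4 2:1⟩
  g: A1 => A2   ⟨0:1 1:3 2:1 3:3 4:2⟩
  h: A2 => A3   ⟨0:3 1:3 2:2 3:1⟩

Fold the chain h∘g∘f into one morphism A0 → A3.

  0 f=>0 g=>1 h=>3
  1 f=>4 g=>2 h=>2
  2 f=>1 g=>3 h=>1
⟦path⟧: ⟨0:3 1:2 2:1⟩

Answer: ⟨0:3 1:2 2:1⟩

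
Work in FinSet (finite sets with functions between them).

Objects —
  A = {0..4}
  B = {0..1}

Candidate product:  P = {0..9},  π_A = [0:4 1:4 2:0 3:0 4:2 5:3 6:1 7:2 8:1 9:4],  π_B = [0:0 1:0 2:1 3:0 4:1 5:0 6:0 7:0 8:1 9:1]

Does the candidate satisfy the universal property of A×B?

|A|·|B| = 5·2 = 10;  |P| = 10
Check the pairing map k ↦ (π_A(k), π_B(k)):
  0 : (4,0)
  1 : (4,0)  ✗ repeats pair of k=0
  2 : (0,1)
  3 : (0,0)
  4 : (2,1)
  5 : (3,0)
  6 : (1,0)
  7 : (2,0)
  8 : (1,1)
  9 : (4,1)
distinct pairs in image: 9 / 10 needed
  → (4,0) hit at k=0 and k=1

Answer: NOT A VALID PRODUCT — duplicate pair at indices 1,0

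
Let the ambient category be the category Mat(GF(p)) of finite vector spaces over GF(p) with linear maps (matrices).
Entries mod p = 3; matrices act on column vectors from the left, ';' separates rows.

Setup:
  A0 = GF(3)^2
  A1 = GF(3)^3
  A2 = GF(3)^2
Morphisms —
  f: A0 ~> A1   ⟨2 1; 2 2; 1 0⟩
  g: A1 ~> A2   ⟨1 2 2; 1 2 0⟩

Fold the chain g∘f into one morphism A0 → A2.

  e0=⟨1,0⟩ f~>⟨2,2,1⟩ g~>⟨2,0⟩
  e1=⟨0,1⟩ f~>⟨1,2,0⟩ g~>⟨2,2⟩
result: ⟨2 2; 0 2⟩

Answer: ⟨2 2; 0 2⟩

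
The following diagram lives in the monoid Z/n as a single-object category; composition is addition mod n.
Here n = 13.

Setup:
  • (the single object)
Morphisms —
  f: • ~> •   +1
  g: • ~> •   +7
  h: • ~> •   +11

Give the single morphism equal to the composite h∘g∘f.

  0 +1≡1 +7≡8 +11≡6  (mod 13)
result: +6

Answer: +6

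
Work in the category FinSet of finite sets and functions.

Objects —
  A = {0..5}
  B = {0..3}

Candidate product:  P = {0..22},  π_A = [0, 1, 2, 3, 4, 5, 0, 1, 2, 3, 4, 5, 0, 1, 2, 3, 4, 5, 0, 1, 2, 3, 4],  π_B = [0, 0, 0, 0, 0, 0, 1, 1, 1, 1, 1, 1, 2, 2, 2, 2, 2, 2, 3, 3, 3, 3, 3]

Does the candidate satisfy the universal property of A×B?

|A|·|B| = 6·4 = 24;  |P| = 23
  → cardinalities differ; no bijection possible.

Answer: NOT A VALID PRODUCT — |P|=23 ≠ |A|·|B|=24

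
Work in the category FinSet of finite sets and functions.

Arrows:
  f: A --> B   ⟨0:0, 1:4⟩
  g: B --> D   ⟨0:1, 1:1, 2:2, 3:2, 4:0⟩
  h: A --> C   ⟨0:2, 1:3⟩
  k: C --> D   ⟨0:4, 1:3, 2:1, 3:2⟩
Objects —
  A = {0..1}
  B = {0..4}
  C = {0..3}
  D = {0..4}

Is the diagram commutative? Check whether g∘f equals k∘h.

1) trace f;g:
  0 f-->0 g-->1
  1 f-->4 g-->0
  result₁ = ⟨0:1, 1:0⟩
2) trace h;k:
  0 h-->2 k-->1
  1 h-->3 k-->2
  result₂ = ⟨0:1, 1:2⟩
Equal? distinct morphisms ✗

Answer: DOES NOT COMMUTE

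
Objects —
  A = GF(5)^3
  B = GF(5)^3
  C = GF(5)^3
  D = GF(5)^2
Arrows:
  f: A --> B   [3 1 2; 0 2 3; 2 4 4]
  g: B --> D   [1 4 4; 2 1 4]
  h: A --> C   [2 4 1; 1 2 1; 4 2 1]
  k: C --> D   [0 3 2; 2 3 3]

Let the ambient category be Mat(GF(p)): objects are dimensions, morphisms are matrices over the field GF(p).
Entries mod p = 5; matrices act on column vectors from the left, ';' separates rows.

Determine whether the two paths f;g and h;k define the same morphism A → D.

Path 1 = f;g:
  e0=(1,0,0) f-->(3,0,2) g-->(1,4)
  e1=(0,1,0) f-->(1,2,4) g-->(0,0)
  e2=(0,0,1) f-->(2,3,4) g-->(0,3)
  result₁ = [1 0 0; 4 0 3]
Path 2 = h;k:
  e0=(1,0,0) h-->(2,1,4) k-->(1,4)
  e1=(0,1,0) h-->(4,2,2) k-->(0,0)
  e2=(0,0,1) h-->(1,1,1) k-->(0,3)
  result₂ = [1 0 0; 4 0 3]
Equal? same morphism ✓

Answer: COMMUTES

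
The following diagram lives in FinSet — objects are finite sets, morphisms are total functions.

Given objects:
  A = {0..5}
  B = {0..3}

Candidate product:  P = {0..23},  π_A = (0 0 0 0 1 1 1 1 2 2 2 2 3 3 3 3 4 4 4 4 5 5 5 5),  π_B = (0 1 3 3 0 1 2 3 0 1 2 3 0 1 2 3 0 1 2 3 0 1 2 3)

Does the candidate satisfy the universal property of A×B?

|A|·|B| = 6·4 = 24;  |P| = 24
Check the pairing map k ↦ (π_A(k), π_B(k)):
  0 : (0,0)
  1 : (0,1)
  2 : (0,3)
  3 : (0,3)  ✗ repeats pair of k=2
  4 : (1,0)
  5 : (1,1)
  6 : (1,2)
  7 : (1,3)
  8 : (2,0)
  9 : (2,1)
  10 : (2,2)
  11 : (2,3)
  12 : (3,0)
  13 : (3,1)
  14 : (3,2)
  15 : (3,3)
  16 : (4,0)
  17 : (4,1)
  18 : (4,2)
  19 : (4,3)
  20 : (5,0)
  21 : (5,1)
  22 : (5,2)
  23 : (5,3)
distinct pairs in image: 23 / 24 needed
  → (0,3) hit at k=2 and k=3

Answer: NOT A VALID PRODUCT — duplicate pair at indices 3,2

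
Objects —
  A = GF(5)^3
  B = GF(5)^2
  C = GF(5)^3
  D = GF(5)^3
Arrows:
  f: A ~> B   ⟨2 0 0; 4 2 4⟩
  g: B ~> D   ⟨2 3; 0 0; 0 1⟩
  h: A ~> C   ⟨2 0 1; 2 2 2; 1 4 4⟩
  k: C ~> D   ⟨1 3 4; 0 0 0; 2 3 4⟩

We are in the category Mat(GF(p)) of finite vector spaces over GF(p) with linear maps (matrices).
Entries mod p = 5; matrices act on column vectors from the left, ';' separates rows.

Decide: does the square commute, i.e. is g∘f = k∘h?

Path 1 = f;g:
  e0=[1,0,0] f~>[2,4] g~>[1,0,4]
  e1=[0,1,0] f~>[0,2] g~>[1,0,2]
  e2=[0,0,1] f~>[0,4] g~>[2,0,4]
  composite₁ = ⟨1 1 2; 0 0 0; 4 2 4⟩
Path 2 = h;k:
  e0=[1,0,0] h~>[2,2,1] k~>[2,0,4]
  e1=[0,1,0] h~>[0,2,4] k~>[2,0,2]
  e2=[0,0,1] h~>[1,2,4] k~>[3,0,4]
  composite₂ = ⟨2 2 3; 0 0 0; 4 2 4⟩
Equal? distinct morphisms ✗

Answer: DOES NOT COMMUTE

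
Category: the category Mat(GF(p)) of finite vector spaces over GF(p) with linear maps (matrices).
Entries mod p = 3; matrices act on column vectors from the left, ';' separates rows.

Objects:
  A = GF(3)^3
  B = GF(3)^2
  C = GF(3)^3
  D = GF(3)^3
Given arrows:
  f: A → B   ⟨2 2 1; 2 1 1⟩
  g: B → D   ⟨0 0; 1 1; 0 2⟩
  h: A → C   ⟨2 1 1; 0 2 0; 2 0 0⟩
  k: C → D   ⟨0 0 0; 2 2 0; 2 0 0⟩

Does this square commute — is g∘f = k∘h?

Path 1 = f;g:
  e0=[1,0,0] f→[2,2] g→[0,1,1]
  e1=[0,1,0] f→[2,1] g→[0,0,2]
  e2=[0,0,1] f→[1,1] g→[0,2,2]
  result₁ = ⟨0 0 0; 1 0 2; 1 2 2⟩
Path 2 = h;k:
  e0=[1,0,0] h→[2,0,2] k→[0,1,1]
  e1=[0,1,0] h→[1,2,0] k→[0,0,2]
  e2=[0,0,1] h→[1,0,0] k→[0,2,2]
  result₂ = ⟨0 0 0; 1 0 2; 1 2 2⟩
Equal? YES — commutes

Answer: COMMUTES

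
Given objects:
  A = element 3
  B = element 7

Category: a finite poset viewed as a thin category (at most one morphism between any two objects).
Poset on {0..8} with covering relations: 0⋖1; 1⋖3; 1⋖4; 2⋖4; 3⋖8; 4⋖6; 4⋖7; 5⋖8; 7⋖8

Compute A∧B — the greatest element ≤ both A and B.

Answer: A∧B = 1

Trace:
Lower bounds of A=3 and B=7: {0,1}
  0 ≤ 1
  1 ≤ 1
glb = 1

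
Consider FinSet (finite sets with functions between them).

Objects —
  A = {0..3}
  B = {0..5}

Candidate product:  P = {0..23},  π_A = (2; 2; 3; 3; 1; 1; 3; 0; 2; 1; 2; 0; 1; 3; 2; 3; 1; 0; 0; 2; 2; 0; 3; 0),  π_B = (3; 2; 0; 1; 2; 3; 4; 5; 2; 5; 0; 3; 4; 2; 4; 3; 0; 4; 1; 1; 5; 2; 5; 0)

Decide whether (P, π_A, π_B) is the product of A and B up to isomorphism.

|A|·|B| = 4·6 = 24;  |P| = 24
Check the pairing map k ↦ (π_A(k), π_B(k)):
  0 : (2,3)
  1 : (2,2)
  2 : (3,0)
  3 : (3,1)
  4 : (1,2)
  5 : (1,3)
  6 : (3,4)
  7 : (0,5)
  8 : (2,2)  ✗ repeats pair of k=1
  9 : (1,5)
  10 : (2,0)
  11 : (0,3)
  12 : (1,4)
  13 : (3,2)
  14 : (2,4)
  15 : (3,3)
  16 : (1,0)
  17 : (0,4)
  18 : (0,1)
  19 : (2,1)
  20 : (2,5)
  21 : (0,2)
  22 : (3,5)
  23 : (0,0)
distinct pairs in image: 23 / 24 needed
  → (2,2) hit at k=1 and k=8

Answer: NOT A VALID PRODUCT — duplicate pair at indices 1,8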